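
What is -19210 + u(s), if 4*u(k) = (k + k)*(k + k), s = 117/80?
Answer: -122930311/6400 ≈ -19208.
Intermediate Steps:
s = 117/80 (s = 117*(1/80) = 117/80 ≈ 1.4625)
u(k) = k² (u(k) = ((k + k)*(k + k))/4 = ((2*k)*(2*k))/4 = (4*k²)/4 = k²)
-19210 + u(s) = -19210 + (117/80)² = -19210 + 13689/6400 = -122930311/6400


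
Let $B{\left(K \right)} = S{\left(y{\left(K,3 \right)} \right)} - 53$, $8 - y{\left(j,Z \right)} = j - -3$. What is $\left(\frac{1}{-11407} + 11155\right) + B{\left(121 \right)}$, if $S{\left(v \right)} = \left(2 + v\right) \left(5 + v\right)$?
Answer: $\frac{270984691}{11407} \approx 23756.0$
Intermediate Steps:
$y{\left(j,Z \right)} = 5 - j$ ($y{\left(j,Z \right)} = 8 - \left(j - -3\right) = 8 - \left(j + 3\right) = 8 - \left(3 + j\right) = 5 - j$)
$B{\left(K \right)} = -8 + \left(5 - K\right)^{2} - 7 K$ ($B{\left(K \right)} = \left(10 + \left(5 - K\right)^{2} + 7 \left(5 - K\right)\right) - 53 = \left(10 + \left(5 - K\right)^{2} - \left(-35 + 7 K\right)\right) - 53 = \left(45 + \left(5 - K\right)^{2} - 7 K\right) - 53 = -8 + \left(5 - K\right)^{2} - 7 K$)
$\left(\frac{1}{-11407} + 11155\right) + B{\left(121 \right)} = \left(\frac{1}{-11407} + 11155\right) + \left(17 + 121^{2} - 2057\right) = \left(- \frac{1}{11407} + 11155\right) + \left(17 + 14641 - 2057\right) = \frac{127245084}{11407} + 12601 = \frac{270984691}{11407}$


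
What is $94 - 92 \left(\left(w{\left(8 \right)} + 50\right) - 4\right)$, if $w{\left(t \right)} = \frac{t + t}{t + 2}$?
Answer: $- \frac{21426}{5} \approx -4285.2$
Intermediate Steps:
$w{\left(t \right)} = \frac{2 t}{2 + t}$
$94 - 92 \left(\left(w{\left(8 \right)} + 50\right) - 4\right) = 94 - 92 \left(\left(2 \cdot 8 \frac{1}{2 + 8} + 50\right) - 4\right) = 94 - 92 \left(\left(2 \cdot 8 \cdot \frac{1}{10} + 50\right) - 4\right) = 94 - 92 \left(\left(\frac{8}{5} + 50\right) - 4\right) = 94 - 92 \left(\frac{258}{5} - 4\right) = 94 - \frac{21896}{5} = - \frac{21426}{5}$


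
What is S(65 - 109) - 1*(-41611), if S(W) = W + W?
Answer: 41523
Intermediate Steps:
S(W) = 2*W
S(65 - 109) - 1*(-41611) = 2*(65 - 109) - 1*(-41611) = 2*(-44) + 41611 = -88 + 41611 = 41523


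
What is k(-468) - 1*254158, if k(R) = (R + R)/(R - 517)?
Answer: -250344694/985 ≈ -2.5416e+5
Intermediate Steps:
k(R) = 2*R/(-517 + R) (k(R) = (2*R)/(-517 + R) = 2*R/(-517 + R))
k(-468) - 1*254158 = 2*(-468)/(-517 - 468) - 1*254158 = 2*(-468)/(-985) - 254158 = 2*(-468)*(-1/985) - 254158 = 936/985 - 254158 = -250344694/985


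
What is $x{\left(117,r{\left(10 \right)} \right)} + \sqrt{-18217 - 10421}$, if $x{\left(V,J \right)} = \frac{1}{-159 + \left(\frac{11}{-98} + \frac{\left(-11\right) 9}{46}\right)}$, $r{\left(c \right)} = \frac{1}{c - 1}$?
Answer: $- \frac{1127}{181745} + 3 i \sqrt{3182} \approx -0.006201 + 169.23 i$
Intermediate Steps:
$r{\left(c \right)} = \frac{1}{-1 + c}$
$x{\left(V,J \right)} = - \frac{1127}{181745}$ ($x{\left(V,J \right)} = \frac{1}{-159 + \left(11 \left(- \frac{1}{98}\right) - \frac{99}{46}\right)} = \frac{1}{-159 - \frac{2552}{1127}} = \frac{1}{- \frac{181745}{1127}} = - \frac{1127}{181745}$)
$x{\left(117,r{\left(10 \right)} \right)} + \sqrt{-18217 - 10421} = - \frac{1127}{181745} + \sqrt{-18217 - 10421} = - \frac{1127}{181745} + \sqrt{-28638} = - \frac{1127}{181745} + 3 i \sqrt{3182}$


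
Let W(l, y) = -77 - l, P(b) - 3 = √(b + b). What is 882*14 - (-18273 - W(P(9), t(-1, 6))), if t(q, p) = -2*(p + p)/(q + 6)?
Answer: 30541 - 3*√2 ≈ 30537.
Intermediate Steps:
t(q, p) = -4*p/(6 + q) (t(q, p) = -2*2*p/(6 + q) = -4*p/(6 + q))
P(b) = 3 + √2*√b (P(b) = 3 + √(b + b) = 3 + √(2*b) = 3 + √2*√b)
882*14 - (-18273 - W(P(9), t(-1, 6))) = 882*14 - (-18273 - (-77 - (3 + √2*√9))) = 12348 - (-18273 - (-77 - (3 + √2*3))) = 12348 - (-18273 - (-77 - (3 + 3*√2))) = 12348 - (-18273 - (-77 + (-3 - 3*√2))) = 12348 - (-18273 - (-80 - 3*√2)) = 12348 - (-18273 + (80 + 3*√2)) = 12348 - (-18193 + 3*√2) = 12348 + (18193 - 3*√2) = 30541 - 3*√2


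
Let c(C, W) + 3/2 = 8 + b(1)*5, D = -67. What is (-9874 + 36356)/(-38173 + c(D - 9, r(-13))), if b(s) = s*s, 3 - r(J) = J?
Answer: -52964/76323 ≈ -0.69395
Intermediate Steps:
r(J) = 3 - J
b(s) = s**2
c(C, W) = 23/2 (c(C, W) = -3/2 + (8 + 1**2*5) = -3/2 + (8 + 1*5) = -3/2 + (8 + 5) = -3/2 + 13 = 23/2)
(-9874 + 36356)/(-38173 + c(D - 9, r(-13))) = (-9874 + 36356)/(-38173 + 23/2) = 26482/(-76323/2) = 26482*(-2/76323) = -52964/76323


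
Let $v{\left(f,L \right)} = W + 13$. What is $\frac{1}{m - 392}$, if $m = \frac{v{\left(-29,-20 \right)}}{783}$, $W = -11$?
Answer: $- \frac{783}{306934} \approx -0.002551$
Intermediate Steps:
$v{\left(f,L \right)} = 2$ ($v{\left(f,L \right)} = -11 + 13 = 2$)
$m = \frac{2}{783} \approx 0.0025543$
$\frac{1}{m - 392} = \frac{1}{\frac{2}{783} - 392} = \frac{1}{- \frac{306934}{783}} = - \frac{783}{306934}$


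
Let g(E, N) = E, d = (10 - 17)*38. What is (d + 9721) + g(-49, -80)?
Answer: 9406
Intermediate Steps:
d = -266 (d = -7*38 = -266)
(d + 9721) + g(-49, -80) = (-266 + 9721) - 49 = 9455 - 49 = 9406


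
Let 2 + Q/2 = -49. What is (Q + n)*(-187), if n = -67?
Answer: 31603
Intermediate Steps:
Q = -102 (Q = -4 + 2*(-49) = -4 - 98 = -102)
(Q + n)*(-187) = (-102 - 67)*(-187) = -169*(-187) = 31603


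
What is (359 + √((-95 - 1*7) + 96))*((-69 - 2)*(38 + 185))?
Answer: -5684047 - 15833*I*√6 ≈ -5.684e+6 - 38783.0*I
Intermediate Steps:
(359 + √((-95 - 1*7) + 96))*((-69 - 2)*(38 + 185)) = (359 + √((-95 - 7) + 96))*(-71*223) = (359 + √(-102 + 96))*(-15833) = (359 + √(-6))*(-15833) = (359 + I*√6)*(-15833) = -5684047 - 15833*I*√6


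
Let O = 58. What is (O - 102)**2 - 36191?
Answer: -34255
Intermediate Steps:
(O - 102)**2 - 36191 = (58 - 102)**2 - 36191 = (-44)**2 - 36191 = 1936 - 36191 = -34255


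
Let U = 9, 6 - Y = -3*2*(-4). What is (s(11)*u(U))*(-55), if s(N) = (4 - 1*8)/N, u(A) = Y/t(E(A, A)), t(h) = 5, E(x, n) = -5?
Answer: -72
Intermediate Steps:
Y = -18 (Y = 6 - (-3*2)*(-4) = 6 - (-6)*(-4) = 6 - 1*24 = 6 - 24 = -18)
u(A) = -18/5
s(N) = -4/N (s(N) = (4 - 8)/N = -4/N)
(s(11)*u(U))*(-55) = (-4/11*(-18/5))*(-55) = (-4*1/11*(-18/5))*(-55) = -4/11*(-18/5)*(-55) = (72/55)*(-55) = -72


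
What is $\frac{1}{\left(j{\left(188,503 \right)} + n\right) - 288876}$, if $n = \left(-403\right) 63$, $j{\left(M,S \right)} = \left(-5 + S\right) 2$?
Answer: $- \frac{1}{313269} \approx -3.1921 \cdot 10^{-6}$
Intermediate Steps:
$j{\left(M,S \right)} = -10 + 2 S$
$n = -25389$
$\frac{1}{\left(j{\left(188,503 \right)} + n\right) - 288876} = \frac{1}{\left(\left(-10 + 2 \cdot 503\right) - 25389\right) - 288876} = \frac{1}{\left(\left(-10 + 1006\right) - 25389\right) - 288876} = \frac{1}{\left(996 - 25389\right) - 288876} = \frac{1}{-24393 - 288876} = \frac{1}{-313269} = - \frac{1}{313269}$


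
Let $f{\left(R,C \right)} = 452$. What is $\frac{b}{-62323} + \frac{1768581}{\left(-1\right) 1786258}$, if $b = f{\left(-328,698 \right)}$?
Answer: $- \frac{111030662279}{111324957334} \approx -0.99736$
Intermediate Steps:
$b = 452$
$\frac{b}{-62323} + \frac{1768581}{\left(-1\right) 1786258} = \frac{452}{-62323} + \frac{1768581}{\left(-1\right) 1786258} = 452 \left(- \frac{1}{62323}\right) + \frac{1768581}{-1786258} = - \frac{452}{62323} + 1768581 \left(- \frac{1}{1786258}\right) = - \frac{452}{62323} - \frac{1768581}{1786258} = - \frac{111030662279}{111324957334}$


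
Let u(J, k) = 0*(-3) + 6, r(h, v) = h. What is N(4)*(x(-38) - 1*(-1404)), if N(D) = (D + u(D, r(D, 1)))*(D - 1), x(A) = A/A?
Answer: 42150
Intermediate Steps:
u(J, k) = 6 (u(J, k) = 0 + 6 = 6)
x(A) = 1
N(D) = (-1 + D)*(6 + D) (N(D) = (D + 6)*(D - 1) = (6 + D)*(-1 + D) = (-1 + D)*(6 + D))
N(4)*(x(-38) - 1*(-1404)) = (-6 + 4² + 5*4)*(1 - 1*(-1404)) = (-6 + 16 + 20)*(1 + 1404) = 30*1405 = 42150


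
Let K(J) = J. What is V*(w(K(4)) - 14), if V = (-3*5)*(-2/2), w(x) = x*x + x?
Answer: 90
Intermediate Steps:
w(x) = x + x² (w(x) = x² + x = x + x²)
V = 15 (V = -(-30)/2 = -15*(-1) = 15)
V*(w(K(4)) - 14) = 15*(4*(1 + 4) - 14) = 15*(4*5 - 14) = 15*(20 - 14) = 15*6 = 90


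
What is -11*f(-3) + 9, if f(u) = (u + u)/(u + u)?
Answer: -2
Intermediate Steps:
f(u) = 1 (f(u) = (2*u)/((2*u)) = (2*u)*(1/(2*u)) = 1)
-11*f(-3) + 9 = -11*1 + 9 = -11 + 9 = -2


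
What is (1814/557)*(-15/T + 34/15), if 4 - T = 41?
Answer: 2690162/309135 ≈ 8.7022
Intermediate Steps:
T = -37 (T = 4 - 1*41 = 4 - 41 = -37)
(1814/557)*(-15/T + 34/15) = (1814/557)*(-15/(-37) + 34/15) = (1814*(1/557))*(-15*(-1/37) + 34*(1/15)) = 1814*(15/37 + 34/15)/557 = (1814/557)*(1483/555) = 2690162/309135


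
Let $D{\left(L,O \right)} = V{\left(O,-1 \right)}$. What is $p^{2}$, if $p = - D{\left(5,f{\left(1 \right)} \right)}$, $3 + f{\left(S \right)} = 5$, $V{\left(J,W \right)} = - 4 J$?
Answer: $64$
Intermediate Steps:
$f{\left(S \right)} = 2$ ($f{\left(S \right)} = -3 + 5 = 2$)
$D{\left(L,O \right)} = - 4 O$
$p = 8$ ($p = - \left(-4\right) 2 = \left(-1\right) \left(-8\right) = 8$)
$p^{2} = 8^{2} = 64$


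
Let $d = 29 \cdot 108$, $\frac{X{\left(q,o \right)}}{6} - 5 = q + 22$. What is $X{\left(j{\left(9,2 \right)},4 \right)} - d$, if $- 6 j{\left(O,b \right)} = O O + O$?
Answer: $-3060$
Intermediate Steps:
$j{\left(O,b \right)} = - \frac{O}{6} - \frac{O^{2}}{6}$ ($j{\left(O,b \right)} = - \frac{O O + O}{6} = - \frac{O^{2} + O}{6} = - \frac{O + O^{2}}{6} = - \frac{O}{6} - \frac{O^{2}}{6}$)
$X{\left(q,o \right)} = 162 + 6 q$ ($X{\left(q,o \right)} = 30 + 6 \left(q + 22\right) = 30 + 6 \left(22 + q\right) = 30 + \left(132 + 6 q\right) = 162 + 6 q$)
$d = 3132$
$X{\left(j{\left(9,2 \right)},4 \right)} - d = \left(162 + 6 \left(\left(- \frac{1}{6}\right) 9 \left(1 + 9\right)\right)\right) - 3132 = \left(162 + 6 \left(\left(- \frac{1}{6}\right) 9 \cdot 10\right)\right) - 3132 = \left(162 + 6 \left(-15\right)\right) - 3132 = \left(162 - 90\right) - 3132 = 72 - 3132 = -3060$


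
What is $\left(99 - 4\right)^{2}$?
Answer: $9025$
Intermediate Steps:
$\left(99 - 4\right)^{2} = 95^{2} = 9025$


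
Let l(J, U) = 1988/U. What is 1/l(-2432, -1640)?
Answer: -410/497 ≈ -0.82495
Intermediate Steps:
1/l(-2432, -1640) = 1/(1988/(-1640)) = 1/(1988*(-1/1640)) = 1/(-497/410) = -410/497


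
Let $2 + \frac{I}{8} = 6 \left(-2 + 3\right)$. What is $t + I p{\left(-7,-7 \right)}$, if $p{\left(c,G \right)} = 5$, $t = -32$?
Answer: $128$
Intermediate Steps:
$I = 32$ ($I = -16 + 8 \cdot 6 \left(-2 + 3\right) = -16 + 8 \cdot 6 \cdot 1 = -16 + 8 \cdot 6 = -16 + 48 = 32$)
$t + I p{\left(-7,-7 \right)} = -32 + 32 \cdot 5 = -32 + 160 = 128$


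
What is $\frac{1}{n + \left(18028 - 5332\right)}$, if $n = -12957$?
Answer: $- \frac{1}{261} \approx -0.0038314$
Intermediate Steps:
$\frac{1}{n + \left(18028 - 5332\right)} = \frac{1}{-12957 + \left(18028 - 5332\right)} = \frac{1}{-12957 + 12696} = \frac{1}{-261} = - \frac{1}{261}$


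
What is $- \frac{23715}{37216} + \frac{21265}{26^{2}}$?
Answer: $\frac{193841725}{6289504} \approx 30.82$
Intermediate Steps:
$- \frac{23715}{37216} + \frac{21265}{26^{2}} = \left(-23715\right) \frac{1}{37216} + \frac{21265}{676} = - \frac{23715}{37216} + 21265 \cdot \frac{1}{676} = - \frac{23715}{37216} + \frac{21265}{676} = \frac{193841725}{6289504}$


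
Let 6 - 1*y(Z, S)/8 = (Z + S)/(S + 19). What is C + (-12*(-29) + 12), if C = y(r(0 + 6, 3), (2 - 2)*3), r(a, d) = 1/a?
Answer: 23252/57 ≈ 407.93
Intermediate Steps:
y(Z, S) = 48 - 8*(S + Z)/(19 + S) (y(Z, S) = 48 - 8*(Z + S)/(S + 19) = 48 - 8*(S + Z)/(19 + S))
C = 2732/57 (C = 8*(114 - 1/(0 + 6) + 5*((2 - 2)*3))/(19 + (2 - 2)*3) = 8*(114 - 1/6 + 5*(0*3))/(19 + 0*3) = 8*(114 - 1*⅙ + 5*0)/(19 + 0) = 8*(114 - ⅙ + 0)/19 = 8*(1/19)*(683/6) = 2732/57 ≈ 47.930)
C + (-12*(-29) + 12) = 2732/57 + (-12*(-29) + 12) = 2732/57 + (348 + 12) = 2732/57 + 360 = 23252/57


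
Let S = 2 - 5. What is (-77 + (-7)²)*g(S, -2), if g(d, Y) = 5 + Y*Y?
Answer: -252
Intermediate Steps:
S = -3
g(d, Y) = 5 + Y²
(-77 + (-7)²)*g(S, -2) = (-77 + (-7)²)*(5 + (-2)²) = (-77 + 49)*(5 + 4) = -28*9 = -252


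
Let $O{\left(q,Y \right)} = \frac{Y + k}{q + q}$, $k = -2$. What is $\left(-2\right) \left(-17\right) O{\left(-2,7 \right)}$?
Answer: $- \frac{85}{2} \approx -42.5$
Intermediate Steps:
$O{\left(q,Y \right)} = \frac{-2 + Y}{2 q}$ ($O{\left(q,Y \right)} = \frac{Y - 2}{q + q} = \frac{-2 + Y}{2 q}$)
$\left(-2\right) \left(-17\right) O{\left(-2,7 \right)} = \left(-2\right) \left(-17\right) \frac{-2 + 7}{2 \left(-2\right)} = 34 \cdot \frac{1}{2} \left(- \frac{1}{2}\right) 5 = 34 \left(- \frac{5}{4}\right) = - \frac{85}{2}$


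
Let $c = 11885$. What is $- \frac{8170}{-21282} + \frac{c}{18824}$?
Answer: $\frac{203364325}{200306184} \approx 1.0153$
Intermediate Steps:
$- \frac{8170}{-21282} + \frac{c}{18824} = - \frac{8170}{-21282} + \frac{11885}{18824} = \left(-8170\right) \left(- \frac{1}{21282}\right) + 11885 \cdot \frac{1}{18824} = \frac{4085}{10641} + \frac{11885}{18824} = \frac{203364325}{200306184}$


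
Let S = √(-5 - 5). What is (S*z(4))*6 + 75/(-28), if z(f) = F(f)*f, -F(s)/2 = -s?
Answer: -75/28 + 192*I*√10 ≈ -2.6786 + 607.16*I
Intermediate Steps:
F(s) = 2*s (F(s) = -(-2)*s = 2*s)
S = I*√10 (S = √(-10) = I*√10 ≈ 3.1623*I)
z(f) = 2*f² (z(f) = (2*f)*f = 2*f²)
(S*z(4))*6 + 75/(-28) = ((I*√10)*(2*4²))*6 + 75/(-28) = ((I*√10)*(2*16))*6 + 75*(-1/28) = ((I*√10)*32)*6 - 75/28 = (32*I*√10)*6 - 75/28 = 192*I*√10 - 75/28 = -75/28 + 192*I*√10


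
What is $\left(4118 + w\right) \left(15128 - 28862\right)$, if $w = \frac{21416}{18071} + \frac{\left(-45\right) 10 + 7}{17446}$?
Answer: $- \frac{8917717952123757}{157633333} \approx -5.6573 \cdot 10^{7}$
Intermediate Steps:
$w = \frac{365618083}{315266666}$ ($w = 21416 \cdot \frac{1}{18071} + \left(-450 + 7\right) \frac{1}{17446} = \frac{21416}{18071} - \frac{443}{17446} = \frac{365618083}{315266666} \approx 1.1597$)
$\left(4118 + w\right) \left(15128 - 28862\right) = \left(4118 + \frac{365618083}{315266666}\right) \left(15128 - 28862\right) = \frac{1298633748671 \left(15128 - 28862\right)}{315266666} = \frac{1298633748671}{315266666} \left(-13734\right) = - \frac{8917717952123757}{157633333}$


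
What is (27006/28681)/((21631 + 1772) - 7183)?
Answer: 13503/232602910 ≈ 5.8052e-5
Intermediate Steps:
(27006/28681)/((21631 + 1772) - 7183) = (27006*(1/28681))/(23403 - 7183) = (27006/28681)/16220 = (27006/28681)*(1/16220) = 13503/232602910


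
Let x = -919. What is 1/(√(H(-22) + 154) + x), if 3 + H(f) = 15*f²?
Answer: -919/837150 - √7411/837150 ≈ -0.0012006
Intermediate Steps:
H(f) = -3 + 15*f²
1/(√(H(-22) + 154) + x) = 1/(√((-3 + 15*(-22)²) + 154) - 919) = 1/(√((-3 + 15*484) + 154) - 919) = 1/(√((-3 + 7260) + 154) - 919) = 1/(√(7257 + 154) - 919) = 1/(√7411 - 919) = 1/(-919 + √7411)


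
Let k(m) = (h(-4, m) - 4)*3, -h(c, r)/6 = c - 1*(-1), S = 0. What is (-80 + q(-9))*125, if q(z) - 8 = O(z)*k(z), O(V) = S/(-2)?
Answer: -9000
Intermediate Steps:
O(V) = 0 (O(V) = 0/(-2) = 0*(-½) = 0)
h(c, r) = -6 - 6*c (h(c, r) = -6*(c - 1*(-1)) = -6*(c + 1) = -6*(1 + c) = -6 - 6*c)
k(m) = 42 (k(m) = ((-6 - 6*(-4)) - 4)*3 = ((-6 + 24) - 4)*3 = (18 - 4)*3 = 14*3 = 42)
q(z) = 8 (q(z) = 8 + 0*42 = 8 + 0 = 8)
(-80 + q(-9))*125 = (-80 + 8)*125 = -72*125 = -9000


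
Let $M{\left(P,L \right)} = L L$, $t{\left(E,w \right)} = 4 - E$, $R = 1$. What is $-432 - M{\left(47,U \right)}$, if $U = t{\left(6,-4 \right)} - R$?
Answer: $-441$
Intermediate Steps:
$U = -3$ ($U = \left(4 - 6\right) - 1 = -2 - 1 = -3$)
$M{\left(P,L \right)} = L^{2}$
$-432 - M{\left(47,U \right)} = -432 - \left(-3\right)^{2} = -432 - 9 = -441$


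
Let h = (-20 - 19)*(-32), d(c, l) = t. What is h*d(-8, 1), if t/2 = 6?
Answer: 14976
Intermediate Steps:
t = 12 (t = 2*6 = 12)
d(c, l) = 12
h = 1248 (h = -39*(-32) = 1248)
h*d(-8, 1) = 1248*12 = 14976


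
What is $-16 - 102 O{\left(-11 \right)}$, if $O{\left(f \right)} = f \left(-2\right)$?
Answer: $-2260$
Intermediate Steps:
$O{\left(f \right)} = - 2 f$
$-16 - 102 O{\left(-11 \right)} = -16 - 102 \left(\left(-2\right) \left(-11\right)\right) = -16 - 2244 = -2260$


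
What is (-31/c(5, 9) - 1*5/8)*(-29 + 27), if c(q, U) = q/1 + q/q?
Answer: 139/12 ≈ 11.583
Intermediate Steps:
c(q, U) = 1 + q (c(q, U) = q*1 + 1 = q + 1 = 1 + q)
(-31/c(5, 9) - 1*5/8)*(-29 + 27) = (-31/(1 + 5) - 1*5/8)*(-29 + 27) = (-31/6 - 5*1/8)*(-2) = (-31*1/6 - 5/8)*(-2) = (-31/6 - 5/8)*(-2) = -139/24*(-2) = 139/12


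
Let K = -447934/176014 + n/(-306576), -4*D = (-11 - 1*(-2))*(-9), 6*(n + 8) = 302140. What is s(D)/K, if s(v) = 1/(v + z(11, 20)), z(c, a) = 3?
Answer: 53961668064/2521741002427 ≈ 0.021399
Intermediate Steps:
n = 151046/3 (n = -8 + (⅙)*302140 = -8 + 151070/3 = 151046/3 ≈ 50349.)
D = -81/4 (D = -(-11 - 1*(-2))*(-9)/4 = -(-11 + 2)*(-9)/4 = -(-9)*(-9)/4 = -¼*81 = -81/4 ≈ -20.250)
K = -109640913149/40471251048 (K = -447934/176014 + (151046/3)/(-306576) = -447934*1/176014 + (151046/3)*(-1/306576) = -223967/88007 - 75523/459864 = -109640913149/40471251048 ≈ -2.7091)
s(v) = 1/(3 + v) (s(v) = 1/(v + 3) = 1/(3 + v))
s(D)/K = 1/((3 - 81/4)*(-109640913149/40471251048)) = -40471251048/109640913149/(-69/4) = -4/69*(-40471251048/109640913149) = 53961668064/2521741002427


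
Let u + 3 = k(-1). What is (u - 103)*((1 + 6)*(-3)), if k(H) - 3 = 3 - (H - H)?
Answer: 2100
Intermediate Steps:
k(H) = 6 (k(H) = 3 + (3 - (H - H)) = 3 + (3 - 1*0) = 3 + (3 + 0) = 3 + 3 = 6)
u = 3 (u = -3 + 6 = 3)
(u - 103)*((1 + 6)*(-3)) = (3 - 103)*((1 + 6)*(-3)) = -700*(-3) = -100*(-21) = 2100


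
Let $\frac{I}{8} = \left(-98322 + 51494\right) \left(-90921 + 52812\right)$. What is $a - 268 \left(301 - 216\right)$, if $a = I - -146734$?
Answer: $14276669970$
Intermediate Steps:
$I = 14276546016$ ($I = 8 \left(-98322 + 51494\right) \left(-90921 + 52812\right) = 8 \left(\left(-46828\right) \left(-38109\right)\right) = 8 \cdot 1784568252 = 14276546016$)
$a = 14276692750$ ($a = 14276546016 - -146734 = 14276546016 + 146734 = 14276692750$)
$a - 268 \left(301 - 216\right) = 14276692750 - 268 \left(301 - 216\right) = 14276692750 - 268 \cdot 85 = 14276692750 - 22780 = 14276669970$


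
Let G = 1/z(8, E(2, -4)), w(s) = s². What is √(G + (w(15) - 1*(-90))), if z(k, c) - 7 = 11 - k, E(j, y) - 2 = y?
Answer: √31510/10 ≈ 17.751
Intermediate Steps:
E(j, y) = 2 + y
z(k, c) = 18 - k (z(k, c) = 7 + (11 - k) = 18 - k)
G = ⅒ (G = 1/(18 - 1*8) = 1/(18 - 8) = 1/10 = ⅒ ≈ 0.10000)
√(G + (w(15) - 1*(-90))) = √(⅒ + (15² - 1*(-90))) = √(⅒ + (225 + 90)) = √(⅒ + 315) = √(3151/10) = √31510/10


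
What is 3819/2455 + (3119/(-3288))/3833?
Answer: 48122833231/30940129320 ≈ 1.5554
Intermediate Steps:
3819/2455 + (3119/(-3288))/3833 = 3819*(1/2455) + (3119*(-1/3288))*(1/3833) = 3819/2455 - 3119/3288*1/3833 = 3819/2455 - 3119/12602904 = 48122833231/30940129320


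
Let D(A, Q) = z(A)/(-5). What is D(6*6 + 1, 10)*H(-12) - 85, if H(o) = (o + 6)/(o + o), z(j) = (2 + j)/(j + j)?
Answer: -125839/1480 ≈ -85.026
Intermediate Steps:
z(j) = (2 + j)/(2*j) (z(j) = (2 + j)/((2*j)) = (2 + j)*(1/(2*j)) = (2 + j)/(2*j))
D(A, Q) = -(2 + A)/(10*A) (D(A, Q) = ((2 + A)/(2*A))/(-5) = ((2 + A)/(2*A))*(-⅕) = -(2 + A)/(10*A))
H(o) = (6 + o)/(2*o) (H(o) = (6 + o)/((2*o)) = (6 + o)*(1/(2*o)) = (6 + o)/(2*o))
D(6*6 + 1, 10)*H(-12) - 85 = ((-2 - (6*6 + 1))/(10*(6*6 + 1)))*((½)*(6 - 12)/(-12)) - 85 = ((-2 - (36 + 1))/(10*(36 + 1)))*((½)*(-1/12)*(-6)) - 85 = ((⅒)*(-2 - 1*37)/37)*(¼) - 85 = ((⅒)*(1/37)*(-2 - 37))*(¼) - 85 = ((⅒)*(1/37)*(-39))*(¼) - 85 = -39/370*¼ - 85 = -39/1480 - 85 = -125839/1480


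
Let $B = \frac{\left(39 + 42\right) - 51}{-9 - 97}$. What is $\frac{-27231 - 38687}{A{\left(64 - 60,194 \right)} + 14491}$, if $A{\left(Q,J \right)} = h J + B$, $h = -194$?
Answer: $\frac{1746827}{613350} \approx 2.848$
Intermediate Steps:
$B = - \frac{15}{53}$ ($B = \frac{81 - 51}{-106} = 30 \left(- \frac{1}{106}\right) = - \frac{15}{53} \approx -0.28302$)
$A{\left(Q,J \right)} = - \frac{15}{53} - 194 J$ ($A{\left(Q,J \right)} = - 194 J - \frac{15}{53} = - \frac{15}{53} - 194 J$)
$\frac{-27231 - 38687}{A{\left(64 - 60,194 \right)} + 14491} = \frac{-27231 - 38687}{\left(- \frac{15}{53} - 37636\right) + 14491} = - \frac{65918}{\left(- \frac{15}{53} - 37636\right) + 14491} = - \frac{65918}{- \frac{1994723}{53} + 14491} = - \frac{65918}{- \frac{1226700}{53}} = \left(-65918\right) \left(- \frac{53}{1226700}\right) = \frac{1746827}{613350}$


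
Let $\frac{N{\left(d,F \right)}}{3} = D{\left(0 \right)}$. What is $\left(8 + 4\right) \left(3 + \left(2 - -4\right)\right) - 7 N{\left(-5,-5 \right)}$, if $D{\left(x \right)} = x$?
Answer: $108$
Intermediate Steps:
$N{\left(d,F \right)} = 0$ ($N{\left(d,F \right)} = 3 \cdot 0 = 0$)
$\left(8 + 4\right) \left(3 + \left(2 - -4\right)\right) - 7 N{\left(-5,-5 \right)} = \left(8 + 4\right) \left(3 + \left(2 - -4\right)\right) - 0 = 12 \left(3 + \left(2 + 4\right)\right) + 0 = 12 \left(3 + 6\right) + 0 = 12 \cdot 9 + 0 = 108 + 0 = 108$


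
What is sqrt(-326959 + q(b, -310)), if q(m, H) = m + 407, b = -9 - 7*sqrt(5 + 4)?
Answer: I*sqrt(326582) ≈ 571.47*I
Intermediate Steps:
b = -30 (b = -9 - 7*sqrt(9) = -9 - 7*3 = -9 - 21 = -30)
q(m, H) = 407 + m
sqrt(-326959 + q(b, -310)) = sqrt(-326959 + (407 - 30)) = sqrt(-326959 + 377) = sqrt(-326582) = I*sqrt(326582)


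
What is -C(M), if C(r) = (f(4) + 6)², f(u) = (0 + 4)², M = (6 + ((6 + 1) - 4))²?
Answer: -484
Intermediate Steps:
M = 81 (M = (6 + (7 - 4))² = (6 + 3)² = 9² = 81)
f(u) = 16 (f(u) = 4² = 16)
C(r) = 484 (C(r) = (16 + 6)² = 22² = 484)
-C(M) = -1*484 = -484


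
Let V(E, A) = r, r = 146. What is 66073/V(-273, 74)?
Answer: 66073/146 ≈ 452.55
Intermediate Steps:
V(E, A) = 146
66073/V(-273, 74) = 66073/146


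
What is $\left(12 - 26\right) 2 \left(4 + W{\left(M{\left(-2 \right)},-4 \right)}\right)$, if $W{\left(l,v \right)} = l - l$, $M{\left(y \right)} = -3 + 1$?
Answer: $-112$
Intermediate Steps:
$M{\left(y \right)} = -2$
$W{\left(l,v \right)} = 0$
$\left(12 - 26\right) 2 \left(4 + W{\left(M{\left(-2 \right)},-4 \right)}\right) = \left(12 - 26\right) 2 \left(4 + 0\right) = - 14 \cdot 2 \cdot 4 = \left(-14\right) 8 = -112$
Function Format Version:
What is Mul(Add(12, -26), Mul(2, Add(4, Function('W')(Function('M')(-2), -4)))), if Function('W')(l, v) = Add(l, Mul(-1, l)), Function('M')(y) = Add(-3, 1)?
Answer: -112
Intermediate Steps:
Function('M')(y) = -2
Function('W')(l, v) = 0
Mul(Add(12, -26), Mul(2, Add(4, Function('W')(Function('M')(-2), -4)))) = Mul(Add(12, -26), Mul(2, Add(4, 0))) = Mul(-14, Mul(2, 4)) = Mul(-14, 8) = -112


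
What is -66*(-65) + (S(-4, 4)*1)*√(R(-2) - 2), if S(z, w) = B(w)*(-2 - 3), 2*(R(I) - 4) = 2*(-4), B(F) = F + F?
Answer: 4290 - 40*I*√2 ≈ 4290.0 - 56.569*I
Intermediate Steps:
B(F) = 2*F
R(I) = 0 (R(I) = 4 + (2*(-4))/2 = 4 + (½)*(-8) = 4 - 4 = 0)
S(z, w) = -10*w (S(z, w) = (2*w)*(-2 - 3) = (2*w)*(-5) = -10*w)
-66*(-65) + (S(-4, 4)*1)*√(R(-2) - 2) = -66*(-65) + (-10*4*1)*√(0 - 2) = 4290 + (-40*1)*√(-2) = 4290 - 40*I*√2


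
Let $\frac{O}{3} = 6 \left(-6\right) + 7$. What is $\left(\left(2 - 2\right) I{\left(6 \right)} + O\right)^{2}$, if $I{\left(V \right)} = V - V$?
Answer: $7569$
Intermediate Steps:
$I{\left(V \right)} = 0$
$O = -87$ ($O = 3 \left(6 \left(-6\right) + 7\right) = 3 \left(-36 + 7\right) = 3 \left(-29\right) = -87$)
$\left(\left(2 - 2\right) I{\left(6 \right)} + O\right)^{2} = \left(\left(2 - 2\right) 0 - 87\right)^{2} = \left(0 \cdot 0 - 87\right)^{2} = \left(0 - 87\right)^{2} = \left(-87\right)^{2} = 7569$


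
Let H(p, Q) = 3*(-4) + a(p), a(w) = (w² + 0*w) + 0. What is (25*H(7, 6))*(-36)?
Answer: -33300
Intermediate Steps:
a(w) = w² (a(w) = (w² + 0) + 0 = w² + 0 = w²)
H(p, Q) = -12 + p² (H(p, Q) = 3*(-4) + p² = -12 + p²)
(25*H(7, 6))*(-36) = (25*(-12 + 7²))*(-36) = (25*(-12 + 49))*(-36) = (25*37)*(-36) = 925*(-36) = -33300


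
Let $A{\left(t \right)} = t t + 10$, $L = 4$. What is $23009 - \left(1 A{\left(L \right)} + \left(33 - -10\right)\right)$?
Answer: $22940$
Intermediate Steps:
$A{\left(t \right)} = 10 + t^{2}$ ($A{\left(t \right)} = t^{2} + 10 = 10 + t^{2}$)
$23009 - \left(1 A{\left(L \right)} + \left(33 - -10\right)\right) = 23009 - \left(1 \left(10 + 4^{2}\right) + \left(33 - -10\right)\right) = 23009 - \left(1 \left(10 + 16\right) + \left(33 + 10\right)\right) = 23009 - \left(1 \cdot 26 + 43\right) = 23009 - \left(26 + 43\right) = 23009 - 69 = 22940$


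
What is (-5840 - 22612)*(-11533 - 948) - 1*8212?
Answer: 355101200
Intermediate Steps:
(-5840 - 22612)*(-11533 - 948) - 1*8212 = -28452*(-12481) - 8212 = 355109412 - 8212 = 355101200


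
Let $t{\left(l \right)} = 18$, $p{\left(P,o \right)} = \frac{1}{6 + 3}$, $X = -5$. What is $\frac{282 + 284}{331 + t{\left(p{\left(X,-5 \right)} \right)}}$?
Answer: $\frac{566}{349} \approx 1.6218$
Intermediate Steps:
$p{\left(P,o \right)} = \frac{1}{9}$
$\frac{282 + 284}{331 + t{\left(p{\left(X,-5 \right)} \right)}} = \frac{282 + 284}{331 + 18} = \frac{566}{349}$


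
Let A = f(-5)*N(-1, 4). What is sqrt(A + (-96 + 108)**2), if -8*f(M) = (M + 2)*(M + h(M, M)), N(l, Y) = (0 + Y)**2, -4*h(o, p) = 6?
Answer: sqrt(105) ≈ 10.247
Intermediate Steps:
h(o, p) = -3/2 (h(o, p) = -1/4*6 = -3/2)
N(l, Y) = Y**2
f(M) = -(2 + M)*(-3/2 + M)/8 (f(M) = -(M + 2)*(M - 3/2)/8 = -(2 + M)*(-3/2 + M)/8)
A = -39 (A = (3/8 - 1/8*(-5)**2 - 1/16*(-5))*4**2 = (3/8 - 1/8*25 + 5/16)*16 = (3/8 - 25/8 + 5/16)*16 = -39/16*16 = -39)
sqrt(A + (-96 + 108)**2) = sqrt(-39 + (-96 + 108)**2) = sqrt(-39 + 12**2) = sqrt(-39 + 144) = sqrt(105)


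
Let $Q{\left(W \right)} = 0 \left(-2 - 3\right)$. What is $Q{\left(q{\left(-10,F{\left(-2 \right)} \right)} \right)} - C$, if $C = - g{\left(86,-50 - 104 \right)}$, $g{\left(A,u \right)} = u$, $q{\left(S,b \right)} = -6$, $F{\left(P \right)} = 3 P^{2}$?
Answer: $-154$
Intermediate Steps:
$Q{\left(W \right)} = 0$ ($Q{\left(W \right)} = 0 \left(-5\right) = 0$)
$C = 154$ ($C = - (-50 - 104) = \left(-1\right) \left(-154\right) = 154$)
$Q{\left(q{\left(-10,F{\left(-2 \right)} \right)} \right)} - C = 0 - 154 = -154$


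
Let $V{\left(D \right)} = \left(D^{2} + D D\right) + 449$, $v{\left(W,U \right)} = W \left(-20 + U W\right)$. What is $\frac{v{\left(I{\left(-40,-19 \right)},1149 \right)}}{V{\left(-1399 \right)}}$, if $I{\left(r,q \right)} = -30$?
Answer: $\frac{1034700}{3914851} \approx 0.2643$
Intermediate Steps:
$V{\left(D \right)} = 449 + 2 D^{2}$ ($V{\left(D \right)} = \left(D^{2} + D^{2}\right) + 449 = 2 D^{2} + 449 = 449 + 2 D^{2}$)
$\frac{v{\left(I{\left(-40,-19 \right)},1149 \right)}}{V{\left(-1399 \right)}} = \frac{\left(-30\right) \left(-20 + 1149 \left(-30\right)\right)}{449 + 2 \left(-1399\right)^{2}} = \frac{\left(-30\right) \left(-20 - 34470\right)}{449 + 2 \cdot 1957201} = \frac{\left(-30\right) \left(-34490\right)}{449 + 3914402} = \frac{1034700}{3914851}$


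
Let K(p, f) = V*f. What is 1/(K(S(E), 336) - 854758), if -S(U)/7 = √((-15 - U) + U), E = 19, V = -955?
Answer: -1/1175638 ≈ -8.5060e-7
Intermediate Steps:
S(U) = -7*I*√15 (S(U) = -7*√((-15 - U) + U) = -7*I*√15)
K(p, f) = -955*f
1/(K(S(E), 336) - 854758) = 1/(-955*336 - 854758) = 1/(-320880 - 854758) = 1/(-1175638) = -1/1175638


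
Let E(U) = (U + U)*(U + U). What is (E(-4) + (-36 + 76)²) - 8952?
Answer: -7288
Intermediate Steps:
E(U) = 4*U² (E(U) = (2*U)*(2*U) = 4*U²)
(E(-4) + (-36 + 76)²) - 8952 = (4*(-4)² + (-36 + 76)²) - 8952 = (4*16 + 40²) - 8952 = (64 + 1600) - 8952 = 1664 - 8952 = -7288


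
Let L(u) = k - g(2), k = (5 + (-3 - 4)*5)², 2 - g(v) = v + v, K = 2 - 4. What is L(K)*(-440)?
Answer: -396880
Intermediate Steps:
K = -2
g(v) = 2 - 2*v (g(v) = 2 - (v + v) = 2 - 2*v)
k = 900 (k = (5 - 7*5)² = (5 - 35)² = (-30)² = 900)
L(u) = 902 (L(u) = 900 - (2 - 2*2) = 900 - (2 - 4) = 900 - 1*(-2) = 900 + 2 = 902)
L(K)*(-440) = 902*(-440) = -396880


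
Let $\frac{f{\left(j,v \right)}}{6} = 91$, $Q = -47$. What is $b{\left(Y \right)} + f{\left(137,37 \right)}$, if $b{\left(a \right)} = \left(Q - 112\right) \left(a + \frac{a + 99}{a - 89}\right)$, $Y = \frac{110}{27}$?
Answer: $\frac{1882085}{20637} \approx 91.2$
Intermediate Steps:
$f{\left(j,v \right)} = 546$ ($f{\left(j,v \right)} = 6 \cdot 91 = 546$)
$Y = \frac{110}{27}$ ($Y = 110 \cdot \frac{1}{27} = \frac{110}{27} \approx 4.0741$)
$b{\left(a \right)} = - 159 a - \frac{159 \left(99 + a\right)}{-89 + a}$ ($b{\left(a \right)} = \left(-47 - 112\right) \left(a + \frac{a + 99}{a - 89}\right) = - 159 \left(a + \frac{99 + a}{-89 + a}\right) = - 159 a - \frac{159 \left(99 + a\right)}{-89 + a}$)
$b{\left(Y \right)} + f{\left(137,37 \right)} = \frac{159 \left(-99 - \left(\frac{110}{27}\right)^{2} + 88 \cdot \frac{110}{27}\right)}{-89 + \frac{110}{27}} + 546 = \frac{159 \left(-99 - \frac{12100}{729} + \frac{9680}{27}\right)}{- \frac{2293}{27}} + 546 = 159 \left(- \frac{27}{2293}\right) \left(-99 - \frac{12100}{729} + \frac{9680}{27}\right) + 546 = 159 \left(- \frac{27}{2293}\right) \frac{177089}{729} + 546 = - \frac{9385717}{20637} + 546 = \frac{1882085}{20637}$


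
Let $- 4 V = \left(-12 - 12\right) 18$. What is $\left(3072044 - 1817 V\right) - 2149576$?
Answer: $726232$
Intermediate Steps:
$V = 108$ ($V = - \frac{\left(-12 - 12\right) 18}{4} = - \frac{\left(-24\right) 18}{4} = \left(- \frac{1}{4}\right) \left(-432\right) = 108$)
$\left(3072044 - 1817 V\right) - 2149576 = \left(3072044 - 196236\right) - 2149576 = 2875808 - 2149576 = 726232$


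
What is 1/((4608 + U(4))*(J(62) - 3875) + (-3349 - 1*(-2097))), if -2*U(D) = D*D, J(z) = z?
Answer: -1/17541052 ≈ -5.7009e-8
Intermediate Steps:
U(D) = -D**2/2 (U(D) = -D*D/2 = -D**2/2)
1/((4608 + U(4))*(J(62) - 3875) + (-3349 - 1*(-2097))) = 1/((4608 - 1/2*4**2)*(62 - 3875) + (-3349 - 1*(-2097))) = 1/((4608 - 1/2*16)*(-3813) + (-3349 + 2097)) = 1/((4608 - 8)*(-3813) - 1252) = 1/(4600*(-3813) - 1252) = 1/(-17539800 - 1252) = 1/(-17541052) = -1/17541052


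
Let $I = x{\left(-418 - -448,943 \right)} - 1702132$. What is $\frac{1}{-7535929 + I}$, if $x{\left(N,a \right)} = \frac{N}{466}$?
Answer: $- \frac{233}{2152468198} \approx -1.0825 \cdot 10^{-7}$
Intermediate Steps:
$x{\left(N,a \right)} = \frac{N}{466}$ ($x{\left(N,a \right)} = N \frac{1}{466} = \frac{N}{466}$)
$I = - \frac{396596741}{233}$ ($I = \frac{-418 - -448}{466} - 1702132 = \frac{-418 + 448}{466} - 1702132 = \frac{1}{466} \cdot 30 - 1702132 = \frac{15}{233} - 1702132 = - \frac{396596741}{233} \approx -1.7021 \cdot 10^{6}$)
$\frac{1}{-7535929 + I} = \frac{1}{-7535929 - \frac{396596741}{233}} = \frac{1}{- \frac{2152468198}{233}} = - \frac{233}{2152468198}$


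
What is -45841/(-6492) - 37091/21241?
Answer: 732913909/137896572 ≈ 5.3150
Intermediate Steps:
-45841/(-6492) - 37091/21241 = -45841*(-1/6492) - 37091*1/21241 = 45841/6492 - 37091/21241 = 732913909/137896572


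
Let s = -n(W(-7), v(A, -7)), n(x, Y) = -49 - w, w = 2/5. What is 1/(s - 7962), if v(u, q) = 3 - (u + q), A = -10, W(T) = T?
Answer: -5/39563 ≈ -0.00012638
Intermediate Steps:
w = ⅖ (w = 2*(⅕) = ⅖ ≈ 0.40000)
v(u, q) = 3 - q - u (v(u, q) = 3 - (q + u) = 3 + (-q - u) = 3 - q - u)
n(x, Y) = -247/5 (n(x, Y) = -49 - 1*⅖ = -49 - ⅖ = -247/5)
s = 247/5 (s = -1*(-247/5) = 247/5 ≈ 49.400)
1/(s - 7962) = 1/(247/5 - 7962) = 1/(-39563/5) = -5/39563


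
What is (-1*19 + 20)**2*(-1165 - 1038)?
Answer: -2203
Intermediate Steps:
(-1*19 + 20)**2*(-1165 - 1038) = (-19 + 20)**2*(-2203) = 1**2*(-2203) = 1*(-2203) = -2203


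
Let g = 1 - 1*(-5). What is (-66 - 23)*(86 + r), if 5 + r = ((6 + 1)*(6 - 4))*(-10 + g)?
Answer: -2225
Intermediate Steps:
g = 6 (g = 1 + 5 = 6)
r = -61 (r = -5 + ((6 + 1)*(6 - 4))*(-10 + 6) = -5 + (7*2)*(-4) = -5 + 14*(-4) = -5 - 56 = -61)
(-66 - 23)*(86 + r) = (-66 - 23)*(86 - 61) = -89*25 = -2225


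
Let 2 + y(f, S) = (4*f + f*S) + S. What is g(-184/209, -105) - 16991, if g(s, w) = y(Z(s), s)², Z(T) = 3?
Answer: -740350555/43681 ≈ -16949.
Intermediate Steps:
y(f, S) = -2 + S + 4*f + S*f (y(f, S) = -2 + ((4*f + f*S) + S) = -2 + ((4*f + S*f) + S) = -2 + (S + 4*f + S*f) = -2 + S + 4*f + S*f)
g(s, w) = (10 + 4*s)² (g(s, w) = (-2 + s + 4*3 + s*3)² = (-2 + s + 12 + 3*s)² = (10 + 4*s)²)
g(-184/209, -105) - 16991 = 4*(5 + 2*(-184/209))² - 16991 = 4*(5 - 368/209)² - 16991 = 4*(677/209)² - 16991 = 4*(458329/43681) - 16991 = 1833316/43681 - 16991 = -740350555/43681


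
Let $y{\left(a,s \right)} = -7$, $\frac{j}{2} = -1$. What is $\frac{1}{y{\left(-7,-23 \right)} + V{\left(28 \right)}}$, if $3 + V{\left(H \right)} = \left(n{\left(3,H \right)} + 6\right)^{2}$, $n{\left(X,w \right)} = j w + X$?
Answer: $\frac{1}{2199} \approx 0.00045475$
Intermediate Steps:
$j = -2$ ($j = 2 \left(-1\right) = -2$)
$n{\left(X,w \right)} = X - 2 w$ ($n{\left(X,w \right)} = - 2 w + X = X - 2 w$)
$V{\left(H \right)} = -3 + \left(9 - 2 H\right)^{2}$ ($V{\left(H \right)} = -3 + \left(\left(3 - 2 H\right) + 6\right)^{2} = -3 + \left(9 - 2 H\right)^{2}$)
$\frac{1}{y{\left(-7,-23 \right)} + V{\left(28 \right)}} = \frac{1}{-7 - \left(3 - \left(-9 + 2 \cdot 28\right)^{2}\right)} = \frac{1}{-7 - \left(3 - \left(-9 + 56\right)^{2}\right)} = \frac{1}{-7 - \left(3 - 47^{2}\right)} = \frac{1}{-7 + \left(-3 + 2209\right)} = \frac{1}{-7 + 2206} = \frac{1}{2199}$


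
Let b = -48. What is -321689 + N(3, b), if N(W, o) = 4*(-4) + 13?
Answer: -321692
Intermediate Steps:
N(W, o) = -3 (N(W, o) = -16 + 13 = -3)
-321689 + N(3, b) = -321689 - 3 = -321692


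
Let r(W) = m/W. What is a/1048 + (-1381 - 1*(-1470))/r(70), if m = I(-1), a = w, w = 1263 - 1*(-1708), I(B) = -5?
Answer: -1302837/1048 ≈ -1243.2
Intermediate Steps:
w = 2971 (w = 1263 + 1708 = 2971)
a = 2971
m = -5
r(W) = -5/W
a/1048 + (-1381 - 1*(-1470))/r(70) = 2971/1048 + (-1381 - 1*(-1470))/((-5/70)) = 2971*(1/1048) + (-1381 + 1470)/((-5*1/70)) = 2971/1048 + 89/(-1/14) = 2971/1048 + 89*(-14) = 2971/1048 - 1246 = -1302837/1048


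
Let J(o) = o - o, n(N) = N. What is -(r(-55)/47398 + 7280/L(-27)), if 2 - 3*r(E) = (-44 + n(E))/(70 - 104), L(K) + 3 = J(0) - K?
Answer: -488831363/1611532 ≈ -303.33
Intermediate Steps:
J(o) = 0
L(K) = -3 - K (L(K) = -3 + (0 - K) = -3 - K)
r(E) = 4/17 + E/102 (r(E) = ⅔ - (-44 + E)/(3*(70 - 104)) = ⅔ - (-44 + E)/(3*(-34)) = ⅔ - (-44 + E)*(-1)/(3*34) = ⅔ - (22/17 - E/34)/3 = ⅔ + (-22/51 + E/102) = 4/17 + E/102)
-(r(-55)/47398 + 7280/L(-27)) = -((4/17 + (1/102)*(-55))/47398 + 7280/(-3 - 1*(-27))) = -((4/17 - 55/102)*(1/47398) + 7280/(-3 + 27)) = -(-31/102*1/47398 + 7280/24) = -(-31/4834596 + 7280*(1/24)) = -(-31/4834596 + 910/3) = -1*488831363/1611532 = -488831363/1611532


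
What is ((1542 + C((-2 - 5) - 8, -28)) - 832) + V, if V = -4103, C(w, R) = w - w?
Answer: -3393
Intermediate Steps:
C(w, R) = 0
((1542 + C((-2 - 5) - 8, -28)) - 832) + V = ((1542 + 0) - 832) - 4103 = (1542 - 832) - 4103 = 710 - 4103 = -3393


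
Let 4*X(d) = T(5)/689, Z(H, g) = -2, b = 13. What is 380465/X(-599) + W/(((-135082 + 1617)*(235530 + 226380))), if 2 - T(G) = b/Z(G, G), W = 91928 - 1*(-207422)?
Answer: 2585703187941656261/20960598171 ≈ 1.2336e+8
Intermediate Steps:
W = 299350 (W = 91928 + 207422 = 299350)
T(G) = 17/2 (T(G) = 2 - 13/(-2) = 2 - 13*(-1)/2 = 2 - 1*(-13/2) = 2 + 13/2 = 17/2)
X(d) = 17/5512 (X(d) = ((17/2)/689)/4 = ((17/2)*(1/689))/4 = (1/4)*(17/1378) = 17/5512)
380465/X(-599) + W/(((-135082 + 1617)*(235530 + 226380))) = 380465/(17/5512) + 299350/(((-135082 + 1617)*(235530 + 226380))) = 380465*(5512/17) + 299350/((-133465*461910)) = 2097123080/17 + 299350/(-61648818150) = 2097123080/17 + 299350*(-1/61648818150) = 2097123080/17 - 5987/1232976363 = 2585703187941656261/20960598171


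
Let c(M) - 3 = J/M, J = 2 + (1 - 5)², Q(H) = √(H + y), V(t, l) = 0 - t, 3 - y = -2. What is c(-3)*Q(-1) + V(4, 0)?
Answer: -10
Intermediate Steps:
y = 5 (y = 3 - 1*(-2) = 3 + 2 = 5)
V(t, l) = -t
Q(H) = √(5 + H) (Q(H) = √(H + 5) = √(5 + H))
J = 18 (J = 2 + (-4)² = 2 + 16 = 18)
c(M) = 3 + 18/M
c(-3)*Q(-1) + V(4, 0) = (3 + 18/(-3))*√(5 - 1) - 1*4 = (3 + 18*(-⅓))*√4 - 4 = (3 - 6)*2 - 4 = -3*2 - 4 = -6 - 4 = -10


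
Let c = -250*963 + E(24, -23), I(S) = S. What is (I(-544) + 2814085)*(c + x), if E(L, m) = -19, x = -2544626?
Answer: -7836823033695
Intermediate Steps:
c = -240769 (c = -250*963 - 19 = -240750 - 19 = -240769)
(I(-544) + 2814085)*(c + x) = (-544 + 2814085)*(-240769 - 2544626) = 2813541*(-2785395) = -7836823033695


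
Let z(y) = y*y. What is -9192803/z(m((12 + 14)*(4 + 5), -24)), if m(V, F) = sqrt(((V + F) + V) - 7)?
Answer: -9192803/437 ≈ -21036.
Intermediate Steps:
m(V, F) = sqrt(-7 + F + 2*V) (m(V, F) = sqrt(((F + V) + V) - 7) = sqrt((F + 2*V) - 7) = sqrt(-7 + F + 2*V))
z(y) = y**2
-9192803/z(m((12 + 14)*(4 + 5), -24)) = -9192803/(-7 - 24 + 2*((12 + 14)*(4 + 5))) = -9192803/(-7 - 24 + 2*(26*9)) = -9192803/(-7 - 24 + 2*234) = -9192803/(-7 - 24 + 468) = -9192803/((sqrt(437))**2) = -9192803/437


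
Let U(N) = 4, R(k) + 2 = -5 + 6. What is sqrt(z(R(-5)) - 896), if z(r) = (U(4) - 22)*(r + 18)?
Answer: I*sqrt(1202) ≈ 34.67*I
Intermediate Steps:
R(k) = -1 (R(k) = -2 + (-5 + 6) = -2 + 1 = -1)
z(r) = -324 - 18*r (z(r) = (4 - 22)*(r + 18) = -18*(18 + r) = -324 - 18*r)
sqrt(z(R(-5)) - 896) = sqrt((-324 - 18*(-1)) - 896) = sqrt((-324 + 18) - 896) = sqrt(-306 - 896) = sqrt(-1202) = I*sqrt(1202)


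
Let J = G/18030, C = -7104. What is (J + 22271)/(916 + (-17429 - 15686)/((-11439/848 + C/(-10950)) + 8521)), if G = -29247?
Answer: 1762288042095552177/72179688775438120 ≈ 24.415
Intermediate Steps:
J = -9749/6010 (J = -29247/18030 = -29247*1/18030 = -9749/6010 ≈ -1.6221)
(J + 22271)/(916 + (-17429 - 15686)/((-11439/848 + C/(-10950)) + 8521)) = (-9749/6010 + 22271)/(916 + (-17429 - 15686)/((-11439/848 - 7104/(-10950)) + 8521)) = 133838961/(6010*(916 - 33115/((-11439*1/848 - 7104*(-1/10950)) + 8521))) = 133838961/(6010*(916 - 33115/((-11439/848 + 1184/1825) + 8521))) = 133838961/(6010*(916 - 33115/(-19872143/1547600 + 8521))) = 133838961/(6010*(916 - 33115/13167227457/1547600)) = 133838961/(6010*(916 - 33115*1547600/13167227457)) = 133838961/(6010*(916 - 51248774000/13167227457)) = 133838961/(6010*(12009931576612/13167227457)) = (133838961/6010)*(13167227457/12009931576612) = 1762288042095552177/72179688775438120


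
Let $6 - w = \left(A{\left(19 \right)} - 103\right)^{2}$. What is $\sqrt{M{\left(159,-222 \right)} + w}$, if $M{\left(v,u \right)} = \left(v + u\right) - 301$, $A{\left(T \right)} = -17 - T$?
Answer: $i \sqrt{19679} \approx 140.28 i$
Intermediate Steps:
$M{\left(v,u \right)} = -301 + u + v$ ($M{\left(v,u \right)} = \left(u + v\right) - 301 = -301 + u + v$)
$w = -19315$ ($w = 6 - \left(\left(-17 - 19\right) - 103\right)^{2} = 6 - \left(-36 - 103\right)^{2} = 6 - \left(-139\right)^{2} = 6 - 19321 = -19315$)
$\sqrt{M{\left(159,-222 \right)} + w} = \sqrt{\left(-301 - 222 + 159\right) - 19315} = \sqrt{-364 - 19315} = \sqrt{-19679} = i \sqrt{19679}$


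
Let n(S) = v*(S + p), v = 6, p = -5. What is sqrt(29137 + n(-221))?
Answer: sqrt(27781) ≈ 166.68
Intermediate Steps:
n(S) = -30 + 6*S (n(S) = 6*(S - 5) = 6*(-5 + S) = -30 + 6*S)
sqrt(29137 + n(-221)) = sqrt(29137 + (-30 + 6*(-221))) = sqrt(29137 + (-30 - 1326)) = sqrt(29137 - 1356) = sqrt(27781)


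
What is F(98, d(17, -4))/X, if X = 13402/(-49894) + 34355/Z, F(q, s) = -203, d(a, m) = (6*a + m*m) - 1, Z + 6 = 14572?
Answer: -73765734406/759447419 ≈ -97.131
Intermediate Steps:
Z = 14566 (Z = -6 + 14572 = 14566)
d(a, m) = -1 + m**2 + 6*a (d(a, m) = (6*a + m**2) - 1 = (m**2 + 6*a) - 1 = -1 + m**2 + 6*a)
X = 759447419/363378002 (X = 13402/(-49894) + 34355/14566 = 13402*(-1/49894) + 34355*(1/14566) = -6701/24947 + 34355/14566 = 759447419/363378002 ≈ 2.0900)
F(98, d(17, -4))/X = -203/759447419/363378002 = -203*363378002/759447419 = -73765734406/759447419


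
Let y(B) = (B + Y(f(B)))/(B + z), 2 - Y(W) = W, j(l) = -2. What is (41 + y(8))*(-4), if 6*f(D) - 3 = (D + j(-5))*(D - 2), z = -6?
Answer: -171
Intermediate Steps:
f(D) = ½ + (-2 + D)²/6 (f(D) = ½ + ((D - 2)*(D - 2))/6 = ½ + ((-2 + D)*(-2 + D))/6 = ½ + (-2 + D)²/6)
Y(W) = 2 - W
y(B) = (⅚ - B²/6 + 5*B/3)/(-6 + B) (y(B) = (B + (2 - (7/6 - 2*B/3 + B²/6)))/(B - 6) = (B + (2 + (-7/6 - B²/6 + 2*B/3)))/(-6 + B) = (B + (⅚ - B²/6 + 2*B/3))/(-6 + B) = (⅚ - B²/6 + 5*B/3)/(-6 + B))
(41 + y(8))*(-4) = (41 + (5 - 1*8² + 10*8)/(6*(-6 + 8)))*(-4) = (41 + (⅙)*(5 - 1*64 + 80)/2)*(-4) = (41 + (⅙)*(½)*(5 - 64 + 80))*(-4) = (41 + (⅙)*(½)*21)*(-4) = (41 + 7/4)*(-4) = (171/4)*(-4) = -171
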